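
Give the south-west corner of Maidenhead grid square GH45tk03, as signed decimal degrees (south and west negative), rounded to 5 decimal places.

Field G=6, H=7: +6·20° lon, +7·10° lat → SW at lon -60°, lat -20°.
Square 4, 5: +4·2° lon, +5·1° lat → SW at lon -52°, lat -15°.
Subsquare t=19, k=10: +19·0.0833333° lon, +10·0.0416667° lat → SW at lon -50.4167°, lat -14.5833°.
Extended square 0, 3: +0·0.00833333° lon, +3·0.00416667° lat → SW at lon -50.4167°, lat -14.5708°.
latitude -14.57083, longitude -50.41667.

-14.57083, -50.41667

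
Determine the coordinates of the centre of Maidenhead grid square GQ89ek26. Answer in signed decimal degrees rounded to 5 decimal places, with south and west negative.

Field G=6, Q=16: +6·20° lon, +16·10° lat → SW at lon -60°, lat 70°.
Square 8, 9: +8·2° lon, +9·1° lat → SW at lon -44°, lat 79°.
Subsquare e=4, k=10: +4·0.0833333° lon, +10·0.0416667° lat → SW at lon -43.6667°, lat 79.4167°.
Extended square 2, 6: +2·0.00833333° lon, +6·0.00416667° lat → SW at lon -43.65°, lat 79.4417°.
Cell spans 0.00833333° lon × 0.00416667° lat. Centre is SW corner plus half of each.
latitude 79.44375, longitude -43.64583.

79.44375, -43.64583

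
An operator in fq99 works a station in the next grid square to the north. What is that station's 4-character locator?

FR90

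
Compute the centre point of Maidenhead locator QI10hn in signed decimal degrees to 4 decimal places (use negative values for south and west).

Field Q=16, I=8: +16·20° lon, +8·10° lat → SW at lon 140°, lat -10°.
Square 1, 0: +1·2° lon, +0·1° lat → SW at lon 142°, lat -10°.
Subsquare h=7, n=13: +7·0.0833333° lon, +13·0.0416667° lat → SW at lon 142.583°, lat -9.45833°.
Cell spans 0.0833333° lon × 0.0416667° lat. Centre is SW corner plus half of each.
latitude -9.4375, longitude 142.6250.

-9.4375, 142.6250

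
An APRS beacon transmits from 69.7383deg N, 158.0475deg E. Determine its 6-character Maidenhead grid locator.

Add 180° to longitude and 90° to latitude: 338.0475, 159.7383.
Field: 338.0475/20 → 16 → Q, 159.7383/10 → 15 → P; chars QP.
Square: 18.0475/2 → 9, 9.7383/1 → 9; chars 99.
Subsquare: 0.0475/0.0833333 → 0 → a, 0.7383/0.0416667 → 17 → r; chars ar.

QP99ar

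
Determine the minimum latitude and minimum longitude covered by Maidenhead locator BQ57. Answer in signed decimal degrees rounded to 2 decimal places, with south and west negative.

77.00, -150.00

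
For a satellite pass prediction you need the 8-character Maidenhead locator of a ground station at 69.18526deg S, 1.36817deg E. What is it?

JC00qt45

Shift to the Maidenhead origin (180°W, 90°S): lon 181.36817, lat 20.81474.
Field (20°×10°, letters A–R): 181.36817/20 → 9 → J, 20.81474/10 → 2 → C; chars JC.
Square (2°×1°, digits 0–9): 1.36817/2 → 0, 0.81474/1 → 0; chars 00.
Subsquare (5′×2.5′, letters a–x): 1.36817/0.0833333 → 16 → q, 0.81474/0.0416667 → 19 → t; chars qt.
Extended square (30″×15″, digits 0–9): 0.03484/0.00833333 → 4, 0.02307/0.00416667 → 5; chars 45.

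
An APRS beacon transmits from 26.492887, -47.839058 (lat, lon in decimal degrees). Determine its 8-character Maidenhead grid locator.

Offset from 180°W / 90°S: lon 132.16094°, lat 116.49289°.
Field (20°×10°, letters A–R): 132.16094/20 → 6 → G, 116.49289/10 → 11 → L; chars GL.
Square (2°×1°, digits 0–9): 12.16094/2 → 6, 6.49289/1 → 6; chars 66.
Subsquare (5′×2.5′, letters a–x): 0.16094/0.0833333 → 1 → b, 0.49289/0.0416667 → 11 → l; chars bl.
Extended square (30″×15″, digits 0–9): 0.07761/0.00833333 → 9, 0.03455/0.00416667 → 8; chars 98.

GL66bl98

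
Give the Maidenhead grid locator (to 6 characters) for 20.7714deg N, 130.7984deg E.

PL50js

Add 180° to longitude and 90° to latitude: 310.7984, 110.7714.
Field: 310.7984/20 → 15 → P, 110.7714/10 → 11 → L; chars PL.
Square: 10.7984/2 → 5, 0.7714/1 → 0; chars 50.
Subsquare: 0.7984/0.0833333 → 9 → j, 0.7714/0.0416667 → 18 → s; chars js.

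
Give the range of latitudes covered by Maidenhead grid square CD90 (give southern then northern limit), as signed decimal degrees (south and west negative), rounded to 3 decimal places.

-60.000, -59.000

Field C=2, D=3: +2·20° lon, +3·10° lat → SW at lon -140°, lat -60°.
Square 9, 0: +9·2° lon, +0·1° lat → SW at lon -122°, lat -60°.
Cell spans 2° lon × 1° lat.
south -60.000, north -59.000.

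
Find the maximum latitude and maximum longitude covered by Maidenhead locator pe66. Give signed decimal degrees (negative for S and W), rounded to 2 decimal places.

-43.00, 134.00

Field P=15, E=4: +15·20° lon, +4·10° lat → SW at lon 120°, lat -50°.
Square 6, 6: +6·2° lon, +6·1° lat → SW at lon 132°, lat -44°.
Cell spans 2° lon × 1° lat. NE corner is SW corner plus one full cell.
latitude -43.00, longitude 134.00.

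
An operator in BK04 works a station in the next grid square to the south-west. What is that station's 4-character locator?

AK93

Longitude square 0; −1 → -1, wraps to 9, carry into field.
Longitude field B = 1; −1 → 0 = A.
Latitude square 4; −1 → 3.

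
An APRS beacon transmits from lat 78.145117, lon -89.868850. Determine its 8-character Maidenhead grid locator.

Offset from 180°W / 90°S: lon 90.13115°, lat 168.14512°.
Field: 90.13115/20 → 4 → E, 168.14512/10 → 16 → Q; chars EQ.
Square: 10.13115/2 → 5, 8.14512/1 → 8; chars 58.
Subsquare: 0.13115/0.0833333 → 1 → b, 0.14512/0.0416667 → 3 → d; chars bd.
Extended square: 0.04782/0.00833333 → 5, 0.02012/0.00416667 → 4; chars 54.

EQ58bd54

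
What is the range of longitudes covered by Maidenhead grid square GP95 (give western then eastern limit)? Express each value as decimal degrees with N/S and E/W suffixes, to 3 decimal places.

42.000° W, 40.000° W

Field G=6, P=15: +6·20° lon, +15·10° lat → SW at lon -60°, lat 60°.
Square 9, 5: +9·2° lon, +5·1° lat → SW at lon -42°, lat 65°.
Cell spans 2° lon × 1° lat.
west 42.000° W, east 40.000° W.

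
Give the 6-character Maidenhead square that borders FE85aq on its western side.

FE75xq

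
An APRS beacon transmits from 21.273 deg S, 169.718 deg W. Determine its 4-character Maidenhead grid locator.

AG58

Add 180° to longitude and 90° to latitude: 10.28, 68.73.
Field: 10.28/20 → 0 → A, 68.73/10 → 6 → G; chars AG.
Square: 10.28/2 → 5, 8.73/1 → 8; chars 58.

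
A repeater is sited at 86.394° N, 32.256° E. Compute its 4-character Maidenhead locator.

KR66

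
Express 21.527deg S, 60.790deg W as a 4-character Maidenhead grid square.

FG98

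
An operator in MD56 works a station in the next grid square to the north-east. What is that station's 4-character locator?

MD67

Longitude square 5; +1 → 6.
Latitude square 6; +1 → 7.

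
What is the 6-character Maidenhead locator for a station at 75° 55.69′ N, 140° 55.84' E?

Add 180° to longitude and 90° to latitude: 320.9307, 165.9282.
Field (20°×10°, letters A–R): lon ⌊320.9307/20⌋ = 16 → Q; lat ⌊165.9282/10⌋ = 16 → Q.
Square (2°×1°, digits 0–9): lon ⌊0.9307/2⌋ = 0; lat ⌊5.9282/1⌋ = 5.
Subsquare (5′×2.5′, letters a–x): lon ⌊0.9307/0.0833333⌋ = 11 → l; lat ⌊0.9282/0.0416667⌋ = 22 → w.

QQ05lw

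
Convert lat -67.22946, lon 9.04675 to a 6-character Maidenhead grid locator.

JC42ms

Shift to the Maidenhead origin (180°W, 90°S): lon 189.0468, lat 22.7705.
Field: 189.0468/20 → 9 → J, 22.7705/10 → 2 → C; chars JC.
Square: 9.0468/2 → 4, 2.7705/1 → 2; chars 42.
Subsquare: 1.0468/0.0833333 → 12 → m, 0.7705/0.0416667 → 18 → s; chars ms.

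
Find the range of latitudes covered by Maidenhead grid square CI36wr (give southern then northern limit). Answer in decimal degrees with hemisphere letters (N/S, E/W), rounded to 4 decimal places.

3.2917° S, 3.2500° S

Field C=2, I=8: +2·20° lon, +8·10° lat → SW at lon -140°, lat -10°.
Square 3, 6: +3·2° lon, +6·1° lat → SW at lon -134°, lat -4°.
Subsquare w=22, r=17: +22·0.0833333° lon, +17·0.0416667° lat → SW at lon -132.167°, lat -3.29167°.
Cell spans 0.0833333° lon × 0.0416667° lat.
south 3.2917° S, north 3.2500° S.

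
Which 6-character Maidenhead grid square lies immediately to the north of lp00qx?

LP01qa

Latitude subsquare x = 23; +1 → 24, wraps to 0 = a, carry into square.
Latitude square 0; +1 → 1.
The longitude characters are unchanged.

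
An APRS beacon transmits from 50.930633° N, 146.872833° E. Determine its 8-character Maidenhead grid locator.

QO30kw43

Add 180° to longitude and 90° to latitude: 326.87283, 140.93063.
Field: lon ⌊326.87283/20⌋ = 16 → Q; lat ⌊140.93063/10⌋ = 14 → O.
Square: lon ⌊6.87283/2⌋ = 3; lat ⌊0.93063/1⌋ = 0.
Subsquare: lon ⌊0.87283/0.0833333⌋ = 10 → k; lat ⌊0.93063/0.0416667⌋ = 22 → w.
Extended square: lon ⌊0.03950/0.00833333⌋ = 4; lat ⌊0.01397/0.00416667⌋ = 3.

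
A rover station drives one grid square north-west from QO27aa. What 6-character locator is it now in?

Longitude subsquare a = 0; −1 → -1, wraps to 23 = x, carry into square.
Longitude square 2; −1 → 1.
Latitude subsquare a = 0; +1 → 1 = b.

QO17xb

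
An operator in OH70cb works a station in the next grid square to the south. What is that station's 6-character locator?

Latitude subsquare b = 1; −1 → 0 = a.
The longitude characters are unchanged.

OH70ca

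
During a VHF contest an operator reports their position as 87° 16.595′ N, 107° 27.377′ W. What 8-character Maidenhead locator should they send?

DR67gg56

Shift to the Maidenhead origin (180°W, 90°S): lon 72.54372, lat 177.27658.
Field: 72.54372/20 → 3 → D, 177.27658/10 → 17 → R; chars DR.
Square: 12.54372/2 → 6, 7.27658/1 → 7; chars 67.
Subsquare: 0.54372/0.0833333 → 6 → g, 0.27658/0.0416667 → 6 → g; chars gg.
Extended square: 0.04372/0.00833333 → 5, 0.02658/0.00416667 → 6; chars 56.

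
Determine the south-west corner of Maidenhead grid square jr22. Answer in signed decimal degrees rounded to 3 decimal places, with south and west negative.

82.000, 4.000

Field J=9, R=17: +9·20° lon, +17·10° lat → SW at lon 0°, lat 80°.
Square 2, 2: +2·2° lon, +2·1° lat → SW at lon 4°, lat 82°.
latitude 82.000, longitude 4.000.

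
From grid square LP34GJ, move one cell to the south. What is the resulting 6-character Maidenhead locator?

Latitude subsquare j = 9; −1 → 8 = i.
The longitude characters are unchanged.

LP34gi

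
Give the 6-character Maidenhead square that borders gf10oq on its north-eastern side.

GF10pr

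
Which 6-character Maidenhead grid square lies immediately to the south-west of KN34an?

Longitude subsquare a = 0; −1 → -1, wraps to 23 = x, carry into square.
Longitude square 3; −1 → 2.
Latitude subsquare n = 13; −1 → 12 = m.

KN24xm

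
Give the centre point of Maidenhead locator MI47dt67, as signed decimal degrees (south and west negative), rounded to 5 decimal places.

-2.17708, 68.30417

Field M=12, I=8: +12·20° lon, +8·10° lat → SW at lon 60°, lat -10°.
Square 4, 7: +4·2° lon, +7·1° lat → SW at lon 68°, lat -3°.
Subsquare d=3, t=19: +3·0.0833333° lon, +19·0.0416667° lat → SW at lon 68.25°, lat -2.20833°.
Extended square 6, 7: +6·0.00833333° lon, +7·0.00416667° lat → SW at lon 68.3°, lat -2.17917°.
Cell spans 0.00833333° lon × 0.00416667° lat. Centre is SW corner plus half of each.
latitude -2.17708, longitude 68.30417.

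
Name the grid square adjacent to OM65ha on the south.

OM64hx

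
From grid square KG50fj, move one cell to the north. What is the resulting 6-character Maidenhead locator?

KG50fk

Latitude subsquare j = 9; +1 → 10 = k.
The longitude characters are unchanged.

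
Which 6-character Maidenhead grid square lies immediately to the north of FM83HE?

Latitude subsquare e = 4; +1 → 5 = f.
The longitude characters are unchanged.

FM83hf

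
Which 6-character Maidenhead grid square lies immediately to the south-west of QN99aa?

QN88xx

Longitude subsquare a = 0; −1 → -1, wraps to 23 = x, carry into square.
Longitude square 9; −1 → 8.
Latitude subsquare a = 0; −1 → -1, wraps to 23 = x, carry into square.
Latitude square 9; −1 → 8.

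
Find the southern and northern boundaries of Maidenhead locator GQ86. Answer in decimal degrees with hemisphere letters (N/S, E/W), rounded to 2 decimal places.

76.00° N, 77.00° N

Field G=6, Q=16: +6·20° lon, +16·10° lat → SW at lon -60°, lat 70°.
Square 8, 6: +8·2° lon, +6·1° lat → SW at lon -44°, lat 76°.
Cell spans 2° lon × 1° lat.
south 76.00° N, north 77.00° N.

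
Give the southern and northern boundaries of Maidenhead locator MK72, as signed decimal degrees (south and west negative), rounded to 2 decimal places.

12.00, 13.00

Field M=12, K=10: +12·20° lon, +10·10° lat → SW at lon 60°, lat 10°.
Square 7, 2: +7·2° lon, +2·1° lat → SW at lon 74°, lat 12°.
Cell spans 2° lon × 1° lat.
south 12.00, north 13.00.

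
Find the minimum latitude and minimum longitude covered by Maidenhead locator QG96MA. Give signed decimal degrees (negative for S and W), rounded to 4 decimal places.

-24.0000, 159.0000

Field Q=16, G=6: +16·20° lon, +6·10° lat → SW at lon 140°, lat -30°.
Square 9, 6: +9·2° lon, +6·1° lat → SW at lon 158°, lat -24°.
Subsquare m=12, a=0: +12·0.0833333° lon, +0·0.0416667° lat → SW at lon 159°, lat -24°.
latitude -24.0000, longitude 159.0000.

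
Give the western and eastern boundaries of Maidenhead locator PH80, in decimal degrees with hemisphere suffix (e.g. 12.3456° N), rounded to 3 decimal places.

Field P=15, H=7: +15·20° lon, +7·10° lat → SW at lon 120°, lat -20°.
Square 8, 0: +8·2° lon, +0·1° lat → SW at lon 136°, lat -20°.
Cell spans 2° lon × 1° lat.
west 136.000° E, east 138.000° E.

136.000° E, 138.000° E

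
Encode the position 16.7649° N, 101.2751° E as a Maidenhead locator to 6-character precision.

OK06ps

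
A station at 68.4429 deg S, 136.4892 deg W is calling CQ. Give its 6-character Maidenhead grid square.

CC11sn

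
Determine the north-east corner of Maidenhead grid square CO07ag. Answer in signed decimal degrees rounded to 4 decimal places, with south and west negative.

57.2917, -139.9167

Field C=2, O=14: +2·20° lon, +14·10° lat → SW at lon -140°, lat 50°.
Square 0, 7: +0·2° lon, +7·1° lat → SW at lon -140°, lat 57°.
Subsquare a=0, g=6: +0·0.0833333° lon, +6·0.0416667° lat → SW at lon -140°, lat 57.25°.
Cell spans 0.0833333° lon × 0.0416667° lat. NE corner is SW corner plus one full cell.
latitude 57.2917, longitude -139.9167.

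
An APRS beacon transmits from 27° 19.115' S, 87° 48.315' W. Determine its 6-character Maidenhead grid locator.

Offset from 180°W / 90°S: lon 92.1947°, lat 62.6814°.
Field: 92.1947/20 → 4 → E, 62.6814/10 → 6 → G; chars EG.
Square: 12.1947/2 → 6, 2.6814/1 → 2; chars 62.
Subsquare: 0.1947/0.0833333 → 2 → c, 0.6814/0.0416667 → 16 → q; chars cq.

EG62cq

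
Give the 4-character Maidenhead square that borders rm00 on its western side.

QM90

Longitude square 0; −1 → -1, wraps to 9, carry into field.
Longitude field R = 17; −1 → 16 = Q.
The latitude characters are unchanged.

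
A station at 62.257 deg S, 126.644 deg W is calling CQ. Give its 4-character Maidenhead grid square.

CC67

Add 180° to longitude and 90° to latitude: 53.36, 27.74.
Field: 53.36/20 → 2 → C, 27.74/10 → 2 → C; chars CC.
Square: 13.36/2 → 6, 7.74/1 → 7; chars 67.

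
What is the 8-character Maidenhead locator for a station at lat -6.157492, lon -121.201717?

CI93ju52

Shift to the Maidenhead origin (180°W, 90°S): lon 58.79828, lat 83.84251.
Field: lon ⌊58.79828/20⌋ = 2 → C; lat ⌊83.84251/10⌋ = 8 → I.
Square: lon ⌊18.79828/2⌋ = 9; lat ⌊3.84251/1⌋ = 3.
Subsquare: lon ⌊0.79828/0.0833333⌋ = 9 → j; lat ⌊0.84251/0.0416667⌋ = 20 → u.
Extended square: lon ⌊0.04828/0.00833333⌋ = 5; lat ⌊0.00917/0.00416667⌋ = 2.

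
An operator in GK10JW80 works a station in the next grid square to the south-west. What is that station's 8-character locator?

GK10jv79

Longitude extended square 8; −1 → 7.
Latitude extended square 0; −1 → -1, wraps to 9, carry into subsquare.
Latitude subsquare w = 22; −1 → 21 = v.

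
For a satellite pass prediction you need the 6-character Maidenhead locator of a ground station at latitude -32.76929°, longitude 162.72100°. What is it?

Shift to the Maidenhead origin (180°W, 90°S): lon 342.7210, lat 57.2307.
Field: 342.7210/20 → 17 → R, 57.2307/10 → 5 → F; chars RF.
Square: 2.7210/2 → 1, 7.2307/1 → 7; chars 17.
Subsquare: 0.7210/0.0833333 → 8 → i, 0.2307/0.0416667 → 5 → f; chars if.

RF17if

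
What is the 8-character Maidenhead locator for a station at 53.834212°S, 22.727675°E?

KD16id79

Shift to the Maidenhead origin (180°W, 90°S): lon 202.72768, lat 36.16579.
Field (20°×10°, letters A–R): lon ⌊202.72768/20⌋ = 10 → K; lat ⌊36.16579/10⌋ = 3 → D.
Square (2°×1°, digits 0–9): lon ⌊2.72768/2⌋ = 1; lat ⌊6.16579/1⌋ = 6.
Subsquare (5′×2.5′, letters a–x): lon ⌊0.72768/0.0833333⌋ = 8 → i; lat ⌊0.16579/0.0416667⌋ = 3 → d.
Extended square (30″×15″, digits 0–9): lon ⌊0.06101/0.00833333⌋ = 7; lat ⌊0.04079/0.00416667⌋ = 9.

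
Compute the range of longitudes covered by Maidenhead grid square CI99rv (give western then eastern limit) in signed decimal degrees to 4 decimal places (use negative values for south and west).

-120.5833, -120.5000

Field C=2, I=8: +2·20° lon, +8·10° lat → SW at lon -140°, lat -10°.
Square 9, 9: +9·2° lon, +9·1° lat → SW at lon -122°, lat -1°.
Subsquare r=17, v=21: +17·0.0833333° lon, +21·0.0416667° lat → SW at lon -120.583°, lat -0.125°.
Cell spans 0.0833333° lon × 0.0416667° lat.
west -120.5833, east -120.5000.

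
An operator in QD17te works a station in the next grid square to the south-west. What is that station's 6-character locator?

QD17sd

Longitude subsquare t = 19; −1 → 18 = s.
Latitude subsquare e = 4; −1 → 3 = d.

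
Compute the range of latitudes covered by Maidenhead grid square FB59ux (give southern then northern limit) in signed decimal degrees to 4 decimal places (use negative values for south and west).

Field F=5, B=1: +5·20° lon, +1·10° lat → SW at lon -80°, lat -80°.
Square 5, 9: +5·2° lon, +9·1° lat → SW at lon -70°, lat -71°.
Subsquare u=20, x=23: +20·0.0833333° lon, +23·0.0416667° lat → SW at lon -68.3333°, lat -70.0417°.
Cell spans 0.0833333° lon × 0.0416667° lat.
south -70.0417, north -70.0000.

-70.0417, -70.0000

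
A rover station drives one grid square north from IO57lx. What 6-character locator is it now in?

Latitude subsquare x = 23; +1 → 24, wraps to 0 = a, carry into square.
Latitude square 7; +1 → 8.
The longitude characters are unchanged.

IO58la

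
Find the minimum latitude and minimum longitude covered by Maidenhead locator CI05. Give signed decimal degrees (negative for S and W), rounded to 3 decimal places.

Field C=2, I=8: +2·20° lon, +8·10° lat → SW at lon -140°, lat -10°.
Square 0, 5: +0·2° lon, +5·1° lat → SW at lon -140°, lat -5°.
latitude -5.000, longitude -140.000.

-5.000, -140.000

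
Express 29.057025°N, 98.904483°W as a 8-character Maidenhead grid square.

EL09nb13

Shift to the Maidenhead origin (180°W, 90°S): lon 81.09552, lat 119.05702.
Field: lon ⌊81.09552/20⌋ = 4 → E; lat ⌊119.05702/10⌋ = 11 → L.
Square: lon ⌊1.09552/2⌋ = 0; lat ⌊9.05702/1⌋ = 9.
Subsquare: lon ⌊1.09552/0.0833333⌋ = 13 → n; lat ⌊0.05702/0.0416667⌋ = 1 → b.
Extended square: lon ⌊0.01218/0.00833333⌋ = 1; lat ⌊0.01536/0.00416667⌋ = 3.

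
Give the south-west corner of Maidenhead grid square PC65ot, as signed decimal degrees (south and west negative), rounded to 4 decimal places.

Field P=15, C=2: +15·20° lon, +2·10° lat → SW at lon 120°, lat -70°.
Square 6, 5: +6·2° lon, +5·1° lat → SW at lon 132°, lat -65°.
Subsquare o=14, t=19: +14·0.0833333° lon, +19·0.0416667° lat → SW at lon 133.167°, lat -64.2083°.
latitude -64.2083, longitude 133.1667.

-64.2083, 133.1667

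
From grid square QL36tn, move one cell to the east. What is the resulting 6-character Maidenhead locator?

Longitude subsquare t = 19; +1 → 20 = u.
The latitude characters are unchanged.

QL36un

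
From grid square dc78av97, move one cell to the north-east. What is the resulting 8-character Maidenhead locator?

DC78bv08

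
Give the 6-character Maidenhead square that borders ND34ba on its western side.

Longitude subsquare b = 1; −1 → 0 = a.
The latitude characters are unchanged.

ND34aa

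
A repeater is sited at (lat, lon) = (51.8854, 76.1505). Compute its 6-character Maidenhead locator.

MO81bv

Offset from 180°W / 90°S: lon 256.1505°, lat 141.8854°.
Field (20°×10°, letters A–R): lon ⌊256.1505/20⌋ = 12 → M; lat ⌊141.8854/10⌋ = 14 → O.
Square (2°×1°, digits 0–9): lon ⌊16.1505/2⌋ = 8; lat ⌊1.8854/1⌋ = 1.
Subsquare (5′×2.5′, letters a–x): lon ⌊0.1505/0.0833333⌋ = 1 → b; lat ⌊0.8854/0.0416667⌋ = 21 → v.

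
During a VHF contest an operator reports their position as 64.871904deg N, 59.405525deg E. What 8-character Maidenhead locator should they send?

LP94qu89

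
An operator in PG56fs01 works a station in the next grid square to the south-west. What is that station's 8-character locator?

PG56es90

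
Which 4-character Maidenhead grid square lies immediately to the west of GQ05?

Longitude square 0; −1 → -1, wraps to 9, carry into field.
Longitude field G = 6; −1 → 5 = F.
The latitude characters are unchanged.

FQ95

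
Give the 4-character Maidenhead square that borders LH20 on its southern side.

LG29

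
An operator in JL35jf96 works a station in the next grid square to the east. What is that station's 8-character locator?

JL35kf06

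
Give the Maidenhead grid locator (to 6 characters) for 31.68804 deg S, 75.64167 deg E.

MF78th

Add 180° to longitude and 90° to latitude: 255.6417, 58.3120.
Field: lon ⌊255.6417/20⌋ = 12 → M; lat ⌊58.3120/10⌋ = 5 → F.
Square: lon ⌊15.6417/2⌋ = 7; lat ⌊8.3120/1⌋ = 8.
Subsquare: lon ⌊1.6417/0.0833333⌋ = 19 → t; lat ⌊0.3120/0.0416667⌋ = 7 → h.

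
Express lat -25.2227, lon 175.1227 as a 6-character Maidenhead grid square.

Shift to the Maidenhead origin (180°W, 90°S): lon 355.1227, lat 64.7773.
Field: 355.1227/20 → 17 → R, 64.7773/10 → 6 → G; chars RG.
Square: 15.1227/2 → 7, 4.7773/1 → 4; chars 74.
Subsquare: 1.1227/0.0833333 → 13 → n, 0.7773/0.0416667 → 18 → s; chars ns.

RG74ns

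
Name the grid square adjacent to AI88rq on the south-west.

AI88qp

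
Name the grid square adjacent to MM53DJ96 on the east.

Longitude extended square 9; +1 → 10, wraps to 0, carry into subsquare.
Longitude subsquare d = 3; +1 → 4 = e.
The latitude characters are unchanged.

MM53ej06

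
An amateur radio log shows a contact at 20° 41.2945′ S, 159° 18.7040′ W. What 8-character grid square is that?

BG09ih24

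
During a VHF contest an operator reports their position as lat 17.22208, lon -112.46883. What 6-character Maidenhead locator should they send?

DK37sf

Offset from 180°W / 90°S: lon 67.5312°, lat 107.2221°.
Field: lon ⌊67.5312/20⌋ = 3 → D; lat ⌊107.2221/10⌋ = 10 → K.
Square: lon ⌊7.5312/2⌋ = 3; lat ⌊7.2221/1⌋ = 7.
Subsquare: lon ⌊1.5312/0.0833333⌋ = 18 → s; lat ⌊0.2221/0.0416667⌋ = 5 → f.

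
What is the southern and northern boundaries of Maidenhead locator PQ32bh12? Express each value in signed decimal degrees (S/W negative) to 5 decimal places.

72.30000, 72.30417

Field P=15, Q=16: +15·20° lon, +16·10° lat → SW at lon 120°, lat 70°.
Square 3, 2: +3·2° lon, +2·1° lat → SW at lon 126°, lat 72°.
Subsquare b=1, h=7: +1·0.0833333° lon, +7·0.0416667° lat → SW at lon 126.083°, lat 72.2917°.
Extended square 1, 2: +1·0.00833333° lon, +2·0.00416667° lat → SW at lon 126.092°, lat 72.3°.
Cell spans 0.00833333° lon × 0.00416667° lat.
south 72.30000, north 72.30417.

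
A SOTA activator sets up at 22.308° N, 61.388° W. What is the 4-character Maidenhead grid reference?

Add 180° to longitude and 90° to latitude: 118.61, 112.31.
Field: lon ⌊118.61/20⌋ = 5 → F; lat ⌊112.31/10⌋ = 11 → L.
Square: lon ⌊18.61/2⌋ = 9; lat ⌊2.31/1⌋ = 2.

FL92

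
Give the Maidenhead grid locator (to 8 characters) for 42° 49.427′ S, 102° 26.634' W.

DE87se62

Shift to the Maidenhead origin (180°W, 90°S): lon 77.55610, lat 47.17622.
Field: 77.55610/20 → 3 → D, 47.17622/10 → 4 → E; chars DE.
Square: 17.55610/2 → 8, 7.17622/1 → 7; chars 87.
Subsquare: 1.55610/0.0833333 → 18 → s, 0.17622/0.0416667 → 4 → e; chars se.
Extended square: 0.05610/0.00833333 → 6, 0.00955/0.00416667 → 2; chars 62.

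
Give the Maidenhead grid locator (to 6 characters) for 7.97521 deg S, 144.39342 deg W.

Add 180° to longitude and 90° to latitude: 35.6066, 82.0248.
Field: lon ⌊35.6066/20⌋ = 1 → B; lat ⌊82.0248/10⌋ = 8 → I.
Square: lon ⌊15.6066/2⌋ = 7; lat ⌊2.0248/1⌋ = 2.
Subsquare: lon ⌊1.6066/0.0833333⌋ = 19 → t; lat ⌊0.0248/0.0416667⌋ = 0 → a.

BI72ta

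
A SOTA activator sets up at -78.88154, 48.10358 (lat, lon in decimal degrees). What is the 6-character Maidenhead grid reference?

Add 180° to longitude and 90° to latitude: 228.1036, 11.1185.
Field (20°×10°, letters A–R): lon ⌊228.1036/20⌋ = 11 → L; lat ⌊11.1185/10⌋ = 1 → B.
Square (2°×1°, digits 0–9): lon ⌊8.1036/2⌋ = 4; lat ⌊1.1185/1⌋ = 1.
Subsquare (5′×2.5′, letters a–x): lon ⌊0.1036/0.0833333⌋ = 1 → b; lat ⌊0.1185/0.0416667⌋ = 2 → c.

LB41bc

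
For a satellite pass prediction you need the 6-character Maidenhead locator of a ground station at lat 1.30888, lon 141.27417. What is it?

Add 180° to longitude and 90° to latitude: 321.2742, 91.3089.
Field: 321.2742/20 → 16 → Q, 91.3089/10 → 9 → J; chars QJ.
Square: 1.2742/2 → 0, 1.3089/1 → 1; chars 01.
Subsquare: 1.2742/0.0833333 → 15 → p, 0.3089/0.0416667 → 7 → h; chars ph.

QJ01ph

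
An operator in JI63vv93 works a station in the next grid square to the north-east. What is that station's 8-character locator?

Longitude extended square 9; +1 → 10, wraps to 0, carry into subsquare.
Longitude subsquare v = 21; +1 → 22 = w.
Latitude extended square 3; +1 → 4.

JI63wv04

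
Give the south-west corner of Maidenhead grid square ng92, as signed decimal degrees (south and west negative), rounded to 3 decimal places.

-28.000, 98.000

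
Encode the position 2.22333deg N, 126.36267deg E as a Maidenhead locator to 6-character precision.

Offset from 180°W / 90°S: lon 306.3627°, lat 92.2233°.
Field: lon ⌊306.3627/20⌋ = 15 → P; lat ⌊92.2233/10⌋ = 9 → J.
Square: lon ⌊6.3627/2⌋ = 3; lat ⌊2.2233/1⌋ = 2.
Subsquare: lon ⌊0.3627/0.0833333⌋ = 4 → e; lat ⌊0.2233/0.0416667⌋ = 5 → f.

PJ32ef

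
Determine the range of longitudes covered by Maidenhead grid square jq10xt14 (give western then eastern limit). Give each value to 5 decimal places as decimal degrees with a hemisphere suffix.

3.92500° E, 3.93333° E

Field J=9, Q=16: +9·20° lon, +16·10° lat → SW at lon 0°, lat 70°.
Square 1, 0: +1·2° lon, +0·1° lat → SW at lon 2°, lat 70°.
Subsquare x=23, t=19: +23·0.0833333° lon, +19·0.0416667° lat → SW at lon 3.91667°, lat 70.7917°.
Extended square 1, 4: +1·0.00833333° lon, +4·0.00416667° lat → SW at lon 3.925°, lat 70.8083°.
Cell spans 0.00833333° lon × 0.00416667° lat.
west 3.92500° E, east 3.93333° E.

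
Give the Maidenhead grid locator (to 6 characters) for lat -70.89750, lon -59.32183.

GB09ic

Add 180° to longitude and 90° to latitude: 120.6782, 19.1025.
Field: 120.6782/20 → 6 → G, 19.1025/10 → 1 → B; chars GB.
Square: 0.6782/2 → 0, 9.1025/1 → 9; chars 09.
Subsquare: 0.6782/0.0833333 → 8 → i, 0.1025/0.0416667 → 2 → c; chars ic.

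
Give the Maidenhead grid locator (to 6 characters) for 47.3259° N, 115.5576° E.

ON77sh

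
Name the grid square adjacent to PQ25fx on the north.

Latitude subsquare x = 23; +1 → 24, wraps to 0 = a, carry into square.
Latitude square 5; +1 → 6.
The longitude characters are unchanged.

PQ26fa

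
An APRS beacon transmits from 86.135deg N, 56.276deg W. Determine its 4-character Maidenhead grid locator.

GR16

Shift to the Maidenhead origin (180°W, 90°S): lon 123.72, lat 176.13.
Field: 123.72/20 → 6 → G, 176.13/10 → 17 → R; chars GR.
Square: 3.72/2 → 1, 6.13/1 → 6; chars 16.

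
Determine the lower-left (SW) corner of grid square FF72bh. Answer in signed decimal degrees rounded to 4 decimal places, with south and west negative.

-37.7083, -65.9167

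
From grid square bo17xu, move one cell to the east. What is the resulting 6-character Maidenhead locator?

Longitude subsquare x = 23; +1 → 24, wraps to 0 = a, carry into square.
Longitude square 1; +1 → 2.
The latitude characters are unchanged.

BO27au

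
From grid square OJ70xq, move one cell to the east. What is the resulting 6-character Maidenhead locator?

OJ80aq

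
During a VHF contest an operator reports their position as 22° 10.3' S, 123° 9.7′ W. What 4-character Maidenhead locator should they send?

Shift to the Maidenhead origin (180°W, 90°S): lon 56.84, lat 67.83.
Field: lon ⌊56.84/20⌋ = 2 → C; lat ⌊67.83/10⌋ = 6 → G.
Square: lon ⌊16.84/2⌋ = 8; lat ⌊7.83/1⌋ = 7.

CG87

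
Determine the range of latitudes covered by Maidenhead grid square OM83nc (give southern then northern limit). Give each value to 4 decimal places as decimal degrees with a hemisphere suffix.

Field O=14, M=12: +14·20° lon, +12·10° lat → SW at lon 100°, lat 30°.
Square 8, 3: +8·2° lon, +3·1° lat → SW at lon 116°, lat 33°.
Subsquare n=13, c=2: +13·0.0833333° lon, +2·0.0416667° lat → SW at lon 117.083°, lat 33.0833°.
Cell spans 0.0833333° lon × 0.0416667° lat.
south 33.0833° N, north 33.1250° N.

33.0833° N, 33.1250° N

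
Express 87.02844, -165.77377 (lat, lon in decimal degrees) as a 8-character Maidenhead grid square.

AR77ca76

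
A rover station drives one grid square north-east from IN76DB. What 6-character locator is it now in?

IN76ec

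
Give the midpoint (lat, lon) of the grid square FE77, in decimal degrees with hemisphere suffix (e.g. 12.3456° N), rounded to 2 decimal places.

42.50° S, 65.00° W

Field F=5, E=4: +5·20° lon, +4·10° lat → SW at lon -80°, lat -50°.
Square 7, 7: +7·2° lon, +7·1° lat → SW at lon -66°, lat -43°.
Cell spans 2° lon × 1° lat. Centre is SW corner plus half of each.
latitude 42.50° S, longitude 65.00° W.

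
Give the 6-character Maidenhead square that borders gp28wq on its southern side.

GP28wp

Latitude subsquare q = 16; −1 → 15 = p.
The longitude characters are unchanged.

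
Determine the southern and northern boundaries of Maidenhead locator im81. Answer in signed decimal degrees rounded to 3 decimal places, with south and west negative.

31.000, 32.000

Field I=8, M=12: +8·20° lon, +12·10° lat → SW at lon -20°, lat 30°.
Square 8, 1: +8·2° lon, +1·1° lat → SW at lon -4°, lat 31°.
Cell spans 2° lon × 1° lat.
south 31.000, north 32.000.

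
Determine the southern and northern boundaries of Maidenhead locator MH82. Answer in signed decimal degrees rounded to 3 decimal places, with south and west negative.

Field M=12, H=7: +12·20° lon, +7·10° lat → SW at lon 60°, lat -20°.
Square 8, 2: +8·2° lon, +2·1° lat → SW at lon 76°, lat -18°.
Cell spans 2° lon × 1° lat.
south -18.000, north -17.000.

-18.000, -17.000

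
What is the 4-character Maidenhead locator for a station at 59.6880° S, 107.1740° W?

Offset from 180°W / 90°S: lon 72.83°, lat 30.31°.
Field (20°×10°, letters A–R): 72.83/20 → 3 → D, 30.31/10 → 3 → D; chars DD.
Square (2°×1°, digits 0–9): 12.83/2 → 6, 0.31/1 → 0; chars 60.

DD60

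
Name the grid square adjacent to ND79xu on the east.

ND89au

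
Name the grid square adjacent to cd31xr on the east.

CD41ar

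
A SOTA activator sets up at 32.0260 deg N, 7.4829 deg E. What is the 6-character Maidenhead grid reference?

JM32ra

Offset from 180°W / 90°S: lon 187.4829°, lat 122.0260°.
Field: lon ⌊187.4829/20⌋ = 9 → J; lat ⌊122.0260/10⌋ = 12 → M.
Square: lon ⌊7.4829/2⌋ = 3; lat ⌊2.0260/1⌋ = 2.
Subsquare: lon ⌊1.4829/0.0833333⌋ = 17 → r; lat ⌊0.0260/0.0416667⌋ = 0 → a.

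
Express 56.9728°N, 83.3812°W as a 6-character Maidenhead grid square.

EO86hx

Offset from 180°W / 90°S: lon 96.6188°, lat 146.9728°.
Field: 96.6188/20 → 4 → E, 146.9728/10 → 14 → O; chars EO.
Square: 16.6188/2 → 8, 6.9728/1 → 6; chars 86.
Subsquare: 0.6188/0.0833333 → 7 → h, 0.9728/0.0416667 → 23 → x; chars hx.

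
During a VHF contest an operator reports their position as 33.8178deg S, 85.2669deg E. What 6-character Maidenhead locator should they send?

Shift to the Maidenhead origin (180°W, 90°S): lon 265.2669, lat 56.1822.
Field (20°×10°, letters A–R): lon ⌊265.2669/20⌋ = 13 → N; lat ⌊56.1822/10⌋ = 5 → F.
Square (2°×1°, digits 0–9): lon ⌊5.2669/2⌋ = 2; lat ⌊6.1822/1⌋ = 6.
Subsquare (5′×2.5′, letters a–x): lon ⌊1.2669/0.0833333⌋ = 15 → p; lat ⌊0.1822/0.0416667⌋ = 4 → e.

NF26pe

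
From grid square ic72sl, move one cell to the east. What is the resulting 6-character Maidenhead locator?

Longitude subsquare s = 18; +1 → 19 = t.
The latitude characters are unchanged.

IC72tl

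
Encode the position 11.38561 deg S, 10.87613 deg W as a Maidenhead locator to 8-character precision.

Shift to the Maidenhead origin (180°W, 90°S): lon 169.12387, lat 78.61439.
Field: 169.12387/20 → 8 → I, 78.61439/10 → 7 → H; chars IH.
Square: 9.12387/2 → 4, 8.61439/1 → 8; chars 48.
Subsquare: 1.12387/0.0833333 → 13 → n, 0.61439/0.0416667 → 14 → o; chars no.
Extended square: 0.04054/0.00833333 → 4, 0.03106/0.00416667 → 7; chars 47.

IH48no47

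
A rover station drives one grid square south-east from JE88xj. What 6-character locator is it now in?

JE98ai

Longitude subsquare x = 23; +1 → 24, wraps to 0 = a, carry into square.
Longitude square 8; +1 → 9.
Latitude subsquare j = 9; −1 → 8 = i.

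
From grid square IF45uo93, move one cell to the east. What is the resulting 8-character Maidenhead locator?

IF45vo03

Longitude extended square 9; +1 → 10, wraps to 0, carry into subsquare.
Longitude subsquare u = 20; +1 → 21 = v.
The latitude characters are unchanged.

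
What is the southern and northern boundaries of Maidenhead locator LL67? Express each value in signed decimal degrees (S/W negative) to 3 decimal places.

27.000, 28.000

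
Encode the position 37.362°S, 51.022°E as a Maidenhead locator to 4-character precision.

LF52

Shift to the Maidenhead origin (180°W, 90°S): lon 231.02, lat 52.64.
Field (20°×10°, letters A–R): 231.02/20 → 11 → L, 52.64/10 → 5 → F; chars LF.
Square (2°×1°, digits 0–9): 11.02/2 → 5, 2.64/1 → 2; chars 52.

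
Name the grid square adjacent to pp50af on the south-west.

Longitude subsquare a = 0; −1 → -1, wraps to 23 = x, carry into square.
Longitude square 5; −1 → 4.
Latitude subsquare f = 5; −1 → 4 = e.

PP40xe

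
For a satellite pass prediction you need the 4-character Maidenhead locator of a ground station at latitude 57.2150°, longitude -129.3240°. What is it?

CO57

Add 180° to longitude and 90° to latitude: 50.68, 147.22.
Field (20°×10°, letters A–R): 50.68/20 → 2 → C, 147.22/10 → 14 → O; chars CO.
Square (2°×1°, digits 0–9): 10.68/2 → 5, 7.22/1 → 7; chars 57.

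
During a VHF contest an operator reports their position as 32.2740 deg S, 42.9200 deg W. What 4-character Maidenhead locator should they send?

Offset from 180°W / 90°S: lon 137.08°, lat 57.73°.
Field: 137.08/20 → 6 → G, 57.73/10 → 5 → F; chars GF.
Square: 17.08/2 → 8, 7.73/1 → 7; chars 87.

GF87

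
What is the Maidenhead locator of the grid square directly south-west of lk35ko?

Longitude subsquare k = 10; −1 → 9 = j.
Latitude subsquare o = 14; −1 → 13 = n.

LK35jn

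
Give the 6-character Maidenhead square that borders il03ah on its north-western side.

Longitude subsquare a = 0; −1 → -1, wraps to 23 = x, carry into square.
Longitude square 0; −1 → -1, wraps to 9, carry into field.
Longitude field I = 8; −1 → 7 = H.
Latitude subsquare h = 7; +1 → 8 = i.

HL93xi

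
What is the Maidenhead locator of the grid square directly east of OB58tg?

OB58ug

Longitude subsquare t = 19; +1 → 20 = u.
The latitude characters are unchanged.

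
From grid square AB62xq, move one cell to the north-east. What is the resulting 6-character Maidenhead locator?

Longitude subsquare x = 23; +1 → 24, wraps to 0 = a, carry into square.
Longitude square 6; +1 → 7.
Latitude subsquare q = 16; +1 → 17 = r.

AB72ar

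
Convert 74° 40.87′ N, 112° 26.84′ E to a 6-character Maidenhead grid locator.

Shift to the Maidenhead origin (180°W, 90°S): lon 292.4473, lat 164.6812.
Field (20°×10°, letters A–R): lon ⌊292.4473/20⌋ = 14 → O; lat ⌊164.6812/10⌋ = 16 → Q.
Square (2°×1°, digits 0–9): lon ⌊12.4473/2⌋ = 6; lat ⌊4.6812/1⌋ = 4.
Subsquare (5′×2.5′, letters a–x): lon ⌊0.4473/0.0833333⌋ = 5 → f; lat ⌊0.6812/0.0416667⌋ = 16 → q.

OQ64fq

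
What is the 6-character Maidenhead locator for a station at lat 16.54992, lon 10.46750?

JK56fn

Add 180° to longitude and 90° to latitude: 190.4675, 106.5499.
Field: 190.4675/20 → 9 → J, 106.5499/10 → 10 → K; chars JK.
Square: 10.4675/2 → 5, 6.5499/1 → 6; chars 56.
Subsquare: 0.4675/0.0833333 → 5 → f, 0.5499/0.0416667 → 13 → n; chars fn.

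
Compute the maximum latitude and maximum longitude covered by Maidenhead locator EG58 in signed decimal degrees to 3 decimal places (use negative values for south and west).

-21.000, -88.000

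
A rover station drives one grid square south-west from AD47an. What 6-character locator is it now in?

AD37xm

Longitude subsquare a = 0; −1 → -1, wraps to 23 = x, carry into square.
Longitude square 4; −1 → 3.
Latitude subsquare n = 13; −1 → 12 = m.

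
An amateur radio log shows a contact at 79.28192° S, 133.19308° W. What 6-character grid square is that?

CB30jr

Add 180° to longitude and 90° to latitude: 46.8069, 10.7181.
Field: 46.8069/20 → 2 → C, 10.7181/10 → 1 → B; chars CB.
Square: 6.8069/2 → 3, 0.7181/1 → 0; chars 30.
Subsquare: 0.8069/0.0833333 → 9 → j, 0.7181/0.0416667 → 17 → r; chars jr.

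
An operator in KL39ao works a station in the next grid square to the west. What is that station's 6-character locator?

KL29xo

Longitude subsquare a = 0; −1 → -1, wraps to 23 = x, carry into square.
Longitude square 3; −1 → 2.
The latitude characters are unchanged.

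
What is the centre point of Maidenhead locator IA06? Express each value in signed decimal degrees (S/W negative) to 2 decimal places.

-83.50, -19.00

Field I=8, A=0: +8·20° lon, +0·10° lat → SW at lon -20°, lat -90°.
Square 0, 6: +0·2° lon, +6·1° lat → SW at lon -20°, lat -84°.
Cell spans 2° lon × 1° lat. Centre is SW corner plus half of each.
latitude -83.50, longitude -19.00.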